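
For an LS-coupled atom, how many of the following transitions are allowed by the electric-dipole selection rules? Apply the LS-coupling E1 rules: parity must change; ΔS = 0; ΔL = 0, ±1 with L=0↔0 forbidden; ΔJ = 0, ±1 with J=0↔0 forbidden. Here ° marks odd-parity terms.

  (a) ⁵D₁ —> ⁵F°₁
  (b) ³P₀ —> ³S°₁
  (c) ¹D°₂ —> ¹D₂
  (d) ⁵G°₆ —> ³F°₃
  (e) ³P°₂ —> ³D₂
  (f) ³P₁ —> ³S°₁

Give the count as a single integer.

(a) allowed
(b) allowed
(c) allowed
(d) forbidden (parity, ΔS, ΔJ fail)
(e) allowed
(f) allowed
Total allowed: 5 of 6.

5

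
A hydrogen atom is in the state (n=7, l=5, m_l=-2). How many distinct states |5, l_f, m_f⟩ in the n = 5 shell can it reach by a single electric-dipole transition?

E1 requires Δl = ±1, so l_f ∈ {4, 6}; with 0 ≤ l_f ≤ n_f−1 = 4, the allowed l_f values are {4}.
For l_f = 4: m_f ∈ {m_i−1, m_i, m_i+1} ∩ [−4, 4] = {-3, -2, -1} → 3 states.
Total: 3.

3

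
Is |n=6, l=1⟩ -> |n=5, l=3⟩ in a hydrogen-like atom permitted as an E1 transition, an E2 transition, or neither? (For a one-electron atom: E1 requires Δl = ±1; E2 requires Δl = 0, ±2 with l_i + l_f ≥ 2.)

E2

Δl = 3 − 1 = +2; l_i + l_f = 4.
E1 (Δl = ±1): not satisfied.
E2 (Δl = 0,±2, l_i+l_f ≥ 2): satisfied.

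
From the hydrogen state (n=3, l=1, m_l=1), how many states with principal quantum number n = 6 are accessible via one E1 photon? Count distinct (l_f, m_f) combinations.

4

E1 requires Δl = ±1, so l_f ∈ {0, 2}; with 0 ≤ l_f ≤ n_f−1 = 5, the allowed l_f values are {0, 2}.
For l_f = 0: m_f ∈ {m_i−1, m_i, m_i+1} ∩ [−0, 0] = {0} → 1 state.
For l_f = 2: m_f ∈ {m_i−1, m_i, m_i+1} ∩ [−2, 2] = {0, 1, 2} → 3 states.
Total: 4.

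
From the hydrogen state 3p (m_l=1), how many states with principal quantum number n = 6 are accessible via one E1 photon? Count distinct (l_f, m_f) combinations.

4

E1 requires Δl = ±1, so l_f ∈ {0, 2}; with 0 ≤ l_f ≤ n_f−1 = 5, the allowed l_f values are {0, 2}.
For l_f = 0: m_f ∈ {m_i−1, m_i, m_i+1} ∩ [−0, 0] = {0} → 1 state.
For l_f = 2: m_f ∈ {m_i−1, m_i, m_i+1} ∩ [−2, 2] = {0, 1, 2} → 3 states.
Total: 4.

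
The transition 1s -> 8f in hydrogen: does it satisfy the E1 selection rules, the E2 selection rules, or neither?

neither

Δl = 3 − 0 = +3; l_i + l_f = 3.
E1 (Δl = ±1): not satisfied.
E2 (Δl = 0,±2, l_i+l_f ≥ 2): not satisfied.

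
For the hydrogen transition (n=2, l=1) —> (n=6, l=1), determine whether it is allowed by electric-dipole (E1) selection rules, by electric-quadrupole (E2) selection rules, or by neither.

Δl = 1 − 1 = +0; l_i + l_f = 2.
E1 (Δl = ±1): not satisfied.
E2 (Δl = 0,±2, l_i+l_f ≥ 2): satisfied.

E2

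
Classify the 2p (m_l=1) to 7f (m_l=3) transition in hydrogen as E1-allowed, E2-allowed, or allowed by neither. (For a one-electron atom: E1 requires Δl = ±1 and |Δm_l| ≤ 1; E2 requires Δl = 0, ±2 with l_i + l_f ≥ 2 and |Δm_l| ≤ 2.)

E2

Δl = 3 − 1 = +2; l_i + l_f = 4.
Δm_l = +2.
E1 (Δl = ±1, |Δm_l| ≤ 1): not satisfied.
E2 (Δl = 0,±2, l_i+l_f ≥ 2, |Δm_l| ≤ 2): satisfied.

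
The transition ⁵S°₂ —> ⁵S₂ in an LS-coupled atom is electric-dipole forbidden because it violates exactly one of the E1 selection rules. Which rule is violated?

the L=0 ↔ L=0 exclusion

Initial level: S=2, L=0, J=2, parity odd. Final level: S=2, L=0, J=2, parity even.
Parity must change: odd → even — ✓.
ΔS = 0: S: 2 → 2 — ✓.
ΔL = 0, ±1 (not L=0↔0): L: 0 → 0, ΔL = +0 — ✗.
ΔJ = 0, ±1 (not J=0↔0): J: 2 → 2, ΔJ = +0 — ✓.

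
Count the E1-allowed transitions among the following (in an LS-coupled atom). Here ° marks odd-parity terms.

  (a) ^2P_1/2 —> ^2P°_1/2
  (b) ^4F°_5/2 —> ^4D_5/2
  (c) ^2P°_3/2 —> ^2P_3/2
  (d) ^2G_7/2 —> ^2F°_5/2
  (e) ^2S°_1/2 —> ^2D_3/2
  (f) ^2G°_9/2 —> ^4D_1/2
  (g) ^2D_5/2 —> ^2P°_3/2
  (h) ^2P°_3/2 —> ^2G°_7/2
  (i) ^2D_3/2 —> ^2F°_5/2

(a) allowed
(b) allowed
(c) allowed
(d) allowed
(e) forbidden (ΔL fails)
(f) forbidden (ΔS, ΔL, ΔJ fail)
(g) allowed
(h) forbidden (parity, ΔL, ΔJ fail)
(i) allowed
Total allowed: 6 of 9.

6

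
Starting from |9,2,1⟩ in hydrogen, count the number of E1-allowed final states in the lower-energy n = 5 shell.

E1 requires Δl = ±1, so l_f ∈ {1, 3}; with 0 ≤ l_f ≤ n_f−1 = 4, the allowed l_f values are {1, 3}.
For l_f = 1: m_f ∈ {m_i−1, m_i, m_i+1} ∩ [−1, 1] = {0, 1} → 2 states.
For l_f = 3: m_f ∈ {m_i−1, m_i, m_i+1} ∩ [−3, 3] = {0, 1, 2} → 3 states.
Total: 5.

5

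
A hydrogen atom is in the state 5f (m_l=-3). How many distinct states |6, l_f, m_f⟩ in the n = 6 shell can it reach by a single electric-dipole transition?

E1 requires Δl = ±1, so l_f ∈ {2, 4}; with 0 ≤ l_f ≤ n_f−1 = 5, the allowed l_f values are {2, 4}.
For l_f = 2: m_f ∈ {m_i−1, m_i, m_i+1} ∩ [−2, 2] = {-2} → 1 state.
For l_f = 4: m_f ∈ {m_i−1, m_i, m_i+1} ∩ [−4, 4] = {-4, -3, -2} → 3 states.
Total: 4.

4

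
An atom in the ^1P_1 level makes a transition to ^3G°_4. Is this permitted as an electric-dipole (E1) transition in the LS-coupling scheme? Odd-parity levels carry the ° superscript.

Reading off the term symbols: S 0→1, L 1→4, J 1→4, parity even→odd.
ΔJ = 0, ±1 (not J=0↔0): J: 1 → 4, ΔJ = +3 — fails.
ΔL = 0, ±1 (not L=0↔0): L: 1 → 4, ΔL = +3 — fails.
Parity must change: even → odd — ok.
ΔS = 0: S: 0 → 1 — fails.
Rule(s) violated: ΔS, ΔL, ΔJ.

forbidden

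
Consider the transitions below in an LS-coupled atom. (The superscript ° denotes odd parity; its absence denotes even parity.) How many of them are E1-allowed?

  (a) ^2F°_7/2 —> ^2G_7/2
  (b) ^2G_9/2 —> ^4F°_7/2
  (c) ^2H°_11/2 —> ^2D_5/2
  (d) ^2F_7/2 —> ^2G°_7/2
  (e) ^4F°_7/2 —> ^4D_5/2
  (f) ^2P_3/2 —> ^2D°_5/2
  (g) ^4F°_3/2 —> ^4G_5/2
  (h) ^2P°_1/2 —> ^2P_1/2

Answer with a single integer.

6

(a) allowed
(b) forbidden (ΔS fails)
(c) forbidden (ΔL, ΔJ fail)
(d) allowed
(e) allowed
(f) allowed
(g) allowed
(h) allowed
Total allowed: 6 of 8.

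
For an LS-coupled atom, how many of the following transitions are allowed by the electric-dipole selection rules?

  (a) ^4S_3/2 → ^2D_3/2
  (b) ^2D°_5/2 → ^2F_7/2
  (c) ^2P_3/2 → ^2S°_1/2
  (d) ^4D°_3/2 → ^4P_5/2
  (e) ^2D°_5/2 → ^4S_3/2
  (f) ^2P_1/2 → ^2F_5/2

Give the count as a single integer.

3

(a) forbidden (parity, ΔS, ΔL fail)
(b) allowed
(c) allowed
(d) allowed
(e) forbidden (ΔS, ΔL fail)
(f) forbidden (parity, ΔL, ΔJ fail)
Total allowed: 3 of 6.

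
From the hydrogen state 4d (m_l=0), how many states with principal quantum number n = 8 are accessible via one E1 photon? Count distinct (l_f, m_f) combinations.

6

E1 requires Δl = ±1, so l_f ∈ {1, 3}; with 0 ≤ l_f ≤ n_f−1 = 7, the allowed l_f values are {1, 3}.
For l_f = 1: m_f ∈ {m_i−1, m_i, m_i+1} ∩ [−1, 1] = {-1, 0, 1} → 3 states.
For l_f = 3: m_f ∈ {m_i−1, m_i, m_i+1} ∩ [−3, 3] = {-1, 0, 1} → 3 states.
Total: 6.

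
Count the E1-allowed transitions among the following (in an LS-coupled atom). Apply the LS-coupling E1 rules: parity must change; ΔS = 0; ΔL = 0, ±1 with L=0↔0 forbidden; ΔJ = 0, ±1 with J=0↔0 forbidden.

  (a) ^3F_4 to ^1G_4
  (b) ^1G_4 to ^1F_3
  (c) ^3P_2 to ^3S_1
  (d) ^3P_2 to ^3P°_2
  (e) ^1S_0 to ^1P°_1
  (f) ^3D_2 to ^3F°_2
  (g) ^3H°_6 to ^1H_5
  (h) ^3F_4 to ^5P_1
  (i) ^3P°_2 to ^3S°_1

(a) forbidden (parity, ΔS fail)
(b) forbidden (parity fails)
(c) forbidden (parity fails)
(d) allowed
(e) allowed
(f) allowed
(g) forbidden (ΔS fails)
(h) forbidden (parity, ΔS, ΔL, ΔJ fail)
(i) forbidden (parity fails)
Total allowed: 3 of 9.

3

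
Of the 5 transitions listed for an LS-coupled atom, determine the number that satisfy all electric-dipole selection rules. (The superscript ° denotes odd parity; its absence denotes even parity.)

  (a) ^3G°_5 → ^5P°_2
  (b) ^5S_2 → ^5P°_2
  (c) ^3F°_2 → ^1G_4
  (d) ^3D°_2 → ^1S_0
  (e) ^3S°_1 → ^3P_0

(a) forbidden (parity, ΔS, ΔL, ΔJ fail)
(b) allowed
(c) forbidden (ΔS, ΔJ fail)
(d) forbidden (ΔS, ΔL, ΔJ fail)
(e) allowed
Total allowed: 2 of 5.

2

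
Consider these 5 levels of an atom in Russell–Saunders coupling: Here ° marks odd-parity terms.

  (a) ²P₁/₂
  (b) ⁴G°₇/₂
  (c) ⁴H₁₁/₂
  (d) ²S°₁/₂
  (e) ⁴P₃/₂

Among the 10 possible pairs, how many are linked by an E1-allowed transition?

1

(a)–(b): forbidden (ΔS, ΔL, ΔJ).
(a)–(c): forbidden (parity, ΔS, ΔL, ΔJ).
(a)–(d): allowed.
(a)–(e): forbidden (parity, ΔS).
(b)–(c): forbidden (ΔJ).
(b)–(d): forbidden (parity, ΔS, ΔL, ΔJ).
(b)–(e): forbidden (ΔL, ΔJ).
(c)–(d): forbidden (ΔS, ΔL, ΔJ).
(c)–(e): forbidden (parity, ΔL, ΔJ).
(d)–(e): forbidden (ΔS).
Allowed pairs: 1 of 10.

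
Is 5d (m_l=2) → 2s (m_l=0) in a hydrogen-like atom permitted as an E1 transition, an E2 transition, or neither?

E2

Δl = 0 − 2 = -2; l_i + l_f = 2.
Δm_l = -2.
E1 (Δl = ±1, |Δm_l| ≤ 1): not satisfied.
E2 (Δl = 0,±2, l_i+l_f ≥ 2, |Δm_l| ≤ 2): satisfied.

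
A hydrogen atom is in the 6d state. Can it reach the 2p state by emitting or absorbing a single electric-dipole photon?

allowed

Δl = 1 − 2 = -1; the E1 rule Δl = ±1 is satisfied.
All E1 selection rules are satisfied.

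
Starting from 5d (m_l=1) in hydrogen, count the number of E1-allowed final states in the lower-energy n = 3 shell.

2

E1 requires Δl = ±1, so l_f ∈ {1, 3}; with 0 ≤ l_f ≤ n_f−1 = 2, the allowed l_f values are {1}.
For l_f = 1: m_f ∈ {m_i−1, m_i, m_i+1} ∩ [−1, 1] = {0, 1} → 2 states.
Total: 2.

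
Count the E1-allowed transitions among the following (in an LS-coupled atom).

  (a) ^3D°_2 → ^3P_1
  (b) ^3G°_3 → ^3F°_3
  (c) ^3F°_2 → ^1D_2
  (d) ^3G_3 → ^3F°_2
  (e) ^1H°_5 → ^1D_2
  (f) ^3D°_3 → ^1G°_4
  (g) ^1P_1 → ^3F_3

2

(a) allowed
(b) forbidden (parity fails)
(c) forbidden (ΔS fails)
(d) allowed
(e) forbidden (ΔL, ΔJ fail)
(f) forbidden (parity, ΔS, ΔL fail)
(g) forbidden (parity, ΔS, ΔL, ΔJ fail)
Total allowed: 2 of 7.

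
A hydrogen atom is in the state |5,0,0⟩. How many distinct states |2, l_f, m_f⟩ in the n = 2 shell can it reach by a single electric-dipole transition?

3

E1 requires Δl = ±1, so l_f ∈ {-1, 1}; with 0 ≤ l_f ≤ n_f−1 = 1, the allowed l_f values are {1}.
For l_f = 1: m_f ∈ {m_i−1, m_i, m_i+1} ∩ [−1, 1] = {-1, 0, 1} → 3 states.
Total: 3.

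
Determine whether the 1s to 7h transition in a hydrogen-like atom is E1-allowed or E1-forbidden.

forbidden

l: 0 → 5 (Δl = +5). Δl = ±1 ✗.
The transition is electric-dipole forbidden.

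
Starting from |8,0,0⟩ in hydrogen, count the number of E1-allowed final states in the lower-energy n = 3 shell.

E1 requires Δl = ±1, so l_f ∈ {-1, 1}; with 0 ≤ l_f ≤ n_f−1 = 2, the allowed l_f values are {1}.
For l_f = 1: m_f ∈ {m_i−1, m_i, m_i+1} ∩ [−1, 1] = {-1, 0, 1} → 3 states.
Total: 3.

3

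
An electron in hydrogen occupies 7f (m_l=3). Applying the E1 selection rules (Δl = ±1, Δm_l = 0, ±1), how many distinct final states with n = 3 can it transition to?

E1 requires Δl = ±1, so l_f ∈ {2, 4}; with 0 ≤ l_f ≤ n_f−1 = 2, the allowed l_f values are {2}.
For l_f = 2: m_f ∈ {m_i−1, m_i, m_i+1} ∩ [−2, 2] = {2} → 1 state.
Total: 1.

1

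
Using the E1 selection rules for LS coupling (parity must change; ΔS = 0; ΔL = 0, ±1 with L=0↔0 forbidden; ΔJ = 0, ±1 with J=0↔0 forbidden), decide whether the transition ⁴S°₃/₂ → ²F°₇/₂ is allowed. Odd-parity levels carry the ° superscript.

Reading off the term symbols: S 3/2→1/2, L 0→3, J 3/2→7/2, parity odd→odd.
ΔL = 0, ±1 (not L=0↔0): L: 0 → 3, ΔL = +3 — fails.
ΔS = 0: S: 3/2 → 1/2 — fails.
ΔJ = 0, ±1 (not J=0↔0): J: 3/2 → 7/2, ΔJ = +2 — fails.
Parity must change: odd → odd — fails.
Rule(s) violated: parity, ΔS, ΔL, ΔJ.

forbidden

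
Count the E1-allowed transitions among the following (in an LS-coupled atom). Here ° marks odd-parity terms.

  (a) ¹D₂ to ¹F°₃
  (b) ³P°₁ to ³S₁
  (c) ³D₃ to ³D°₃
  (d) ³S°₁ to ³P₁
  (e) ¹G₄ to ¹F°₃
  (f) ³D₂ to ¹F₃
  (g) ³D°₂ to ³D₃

(a) allowed
(b) allowed
(c) allowed
(d) allowed
(e) allowed
(f) forbidden (parity, ΔS fail)
(g) allowed
Total allowed: 6 of 7.

6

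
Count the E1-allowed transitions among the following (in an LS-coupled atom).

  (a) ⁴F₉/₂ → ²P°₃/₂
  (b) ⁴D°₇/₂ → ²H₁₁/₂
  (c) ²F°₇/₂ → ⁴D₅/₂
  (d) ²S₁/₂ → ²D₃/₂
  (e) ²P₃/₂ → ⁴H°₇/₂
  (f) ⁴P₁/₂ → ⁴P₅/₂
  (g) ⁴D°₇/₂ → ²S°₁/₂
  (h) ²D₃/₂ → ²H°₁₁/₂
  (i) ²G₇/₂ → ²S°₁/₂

0

(a) forbidden (ΔS, ΔL, ΔJ fail)
(b) forbidden (ΔS, ΔL, ΔJ fail)
(c) forbidden (ΔS fails)
(d) forbidden (parity, ΔL fail)
(e) forbidden (ΔS, ΔL, ΔJ fail)
(f) forbidden (parity, ΔJ fail)
(g) forbidden (parity, ΔS, ΔL, ΔJ fail)
(h) forbidden (ΔL, ΔJ fail)
(i) forbidden (ΔL, ΔJ fail)
Total allowed: 0 of 9.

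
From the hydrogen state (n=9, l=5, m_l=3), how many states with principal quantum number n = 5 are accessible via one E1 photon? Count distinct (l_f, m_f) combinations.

E1 requires Δl = ±1, so l_f ∈ {4, 6}; with 0 ≤ l_f ≤ n_f−1 = 4, the allowed l_f values are {4}.
For l_f = 4: m_f ∈ {m_i−1, m_i, m_i+1} ∩ [−4, 4] = {2, 3, 4} → 3 states.
Total: 3.

3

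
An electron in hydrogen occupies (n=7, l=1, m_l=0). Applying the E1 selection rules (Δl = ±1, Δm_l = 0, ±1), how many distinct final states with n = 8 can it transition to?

E1 requires Δl = ±1, so l_f ∈ {0, 2}; with 0 ≤ l_f ≤ n_f−1 = 7, the allowed l_f values are {0, 2}.
For l_f = 0: m_f ∈ {m_i−1, m_i, m_i+1} ∩ [−0, 0] = {0} → 1 state.
For l_f = 2: m_f ∈ {m_i−1, m_i, m_i+1} ∩ [−2, 2] = {-1, 0, 1} → 3 states.
Total: 4.

4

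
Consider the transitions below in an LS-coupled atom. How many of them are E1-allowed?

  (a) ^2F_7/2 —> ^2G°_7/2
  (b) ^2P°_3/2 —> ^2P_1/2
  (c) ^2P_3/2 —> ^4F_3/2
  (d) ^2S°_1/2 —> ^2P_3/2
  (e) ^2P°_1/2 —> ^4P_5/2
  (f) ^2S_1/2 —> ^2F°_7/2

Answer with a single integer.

(a) allowed
(b) allowed
(c) forbidden (parity, ΔS, ΔL fail)
(d) allowed
(e) forbidden (ΔS, ΔJ fail)
(f) forbidden (ΔL, ΔJ fail)
Total allowed: 3 of 6.

3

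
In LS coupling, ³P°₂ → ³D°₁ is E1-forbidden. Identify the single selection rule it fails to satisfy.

Reading off the term symbols: S 1→1, L 1→2, J 2→1, parity odd→odd.
ΔJ = 0, ±1 (not J=0↔0): J: 2 → 1, ΔJ = -1 — ok.
Parity must change: odd → odd — fails.
ΔL = 0, ±1 (not L=0↔0): L: 1 → 2, ΔL = +1 — ok.
ΔS = 0: S: 1 → 1 — ok.

parity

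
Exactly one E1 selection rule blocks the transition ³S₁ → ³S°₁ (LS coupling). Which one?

Reading off the term symbols: S 1→1, L 0→0, J 1→1, parity even→odd.
Parity must change: even → odd — satisfied.
ΔS = 0: S: 1 → 1 — satisfied.
ΔL = 0, ±1 (not L=0↔0): L: 0 → 0, ΔL = +0 — violated.
ΔJ = 0, ±1 (not J=0↔0): J: 1 → 1, ΔJ = +0 — satisfied.

the L=0 ↔ L=0 exclusion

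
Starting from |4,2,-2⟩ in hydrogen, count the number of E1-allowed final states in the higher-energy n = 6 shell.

4

E1 requires Δl = ±1, so l_f ∈ {1, 3}; with 0 ≤ l_f ≤ n_f−1 = 5, the allowed l_f values are {1, 3}.
For l_f = 1: m_f ∈ {m_i−1, m_i, m_i+1} ∩ [−1, 1] = {-1} → 1 state.
For l_f = 3: m_f ∈ {m_i−1, m_i, m_i+1} ∩ [−3, 3] = {-3, -2, -1} → 3 states.
Total: 4.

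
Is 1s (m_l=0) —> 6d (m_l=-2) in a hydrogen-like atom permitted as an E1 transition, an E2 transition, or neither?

E2

Δl = 2 − 0 = +2; l_i + l_f = 2.
Δm_l = -2.
E1 (Δl = ±1, |Δm_l| ≤ 1): not satisfied.
E2 (Δl = 0,±2, l_i+l_f ≥ 2, |Δm_l| ≤ 2): satisfied.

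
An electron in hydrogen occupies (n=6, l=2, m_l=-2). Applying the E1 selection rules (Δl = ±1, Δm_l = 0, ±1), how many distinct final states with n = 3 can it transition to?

E1 requires Δl = ±1, so l_f ∈ {1, 3}; with 0 ≤ l_f ≤ n_f−1 = 2, the allowed l_f values are {1}.
For l_f = 1: m_f ∈ {m_i−1, m_i, m_i+1} ∩ [−1, 1] = {-1} → 1 state.
Total: 1.

1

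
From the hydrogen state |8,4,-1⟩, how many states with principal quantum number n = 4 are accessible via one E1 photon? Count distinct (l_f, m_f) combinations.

3

E1 requires Δl = ±1, so l_f ∈ {3, 5}; with 0 ≤ l_f ≤ n_f−1 = 3, the allowed l_f values are {3}.
For l_f = 3: m_f ∈ {m_i−1, m_i, m_i+1} ∩ [−3, 3] = {-2, -1, 0} → 3 states.
Total: 3.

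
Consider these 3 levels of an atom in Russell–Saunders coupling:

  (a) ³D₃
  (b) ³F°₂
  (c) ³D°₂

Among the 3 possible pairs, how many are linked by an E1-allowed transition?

(a)–(b): allowed.
(a)–(c): allowed.
(b)–(c): forbidden (parity).
Allowed pairs: 2 of 3.

2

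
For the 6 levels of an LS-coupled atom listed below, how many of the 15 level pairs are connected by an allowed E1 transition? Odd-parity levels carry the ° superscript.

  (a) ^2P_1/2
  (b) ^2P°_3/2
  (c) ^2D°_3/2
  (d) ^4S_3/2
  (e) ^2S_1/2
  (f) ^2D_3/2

5

(a)–(b): allowed.
(a)–(c): allowed.
(a)–(d): forbidden (parity, ΔS).
(a)–(e): forbidden (parity).
(a)–(f): forbidden (parity).
(b)–(c): forbidden (parity).
(b)–(d): forbidden (ΔS).
(b)–(e): allowed.
(b)–(f): allowed.
(c)–(d): forbidden (ΔS, ΔL).
(c)–(e): forbidden (ΔL).
(c)–(f): allowed.
(d)–(e): forbidden (parity, ΔS, ΔL).
(d)–(f): forbidden (parity, ΔS, ΔL).
(e)–(f): forbidden (parity, ΔL).
Allowed pairs: 5 of 15.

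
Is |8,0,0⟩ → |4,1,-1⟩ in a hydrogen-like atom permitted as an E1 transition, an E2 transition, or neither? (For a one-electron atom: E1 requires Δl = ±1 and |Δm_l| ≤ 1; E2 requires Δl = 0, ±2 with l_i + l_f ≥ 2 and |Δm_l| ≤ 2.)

Δl = 1 − 0 = +1; l_i + l_f = 1.
Δm_l = -1.
E1 (Δl = ±1, |Δm_l| ≤ 1): satisfied.
E2 (Δl = 0,±2, l_i+l_f ≥ 2, |Δm_l| ≤ 2): not satisfied.

E1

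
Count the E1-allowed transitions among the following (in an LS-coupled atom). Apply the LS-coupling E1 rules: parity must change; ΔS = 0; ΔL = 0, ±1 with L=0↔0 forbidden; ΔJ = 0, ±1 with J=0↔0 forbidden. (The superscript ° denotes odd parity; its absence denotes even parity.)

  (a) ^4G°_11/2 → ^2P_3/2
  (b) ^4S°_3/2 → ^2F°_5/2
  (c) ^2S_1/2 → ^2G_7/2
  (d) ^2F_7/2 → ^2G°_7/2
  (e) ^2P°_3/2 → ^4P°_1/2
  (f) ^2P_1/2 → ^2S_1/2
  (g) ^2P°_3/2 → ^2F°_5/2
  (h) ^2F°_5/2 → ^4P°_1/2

1

(a) forbidden (ΔS, ΔL, ΔJ fail)
(b) forbidden (parity, ΔS, ΔL fail)
(c) forbidden (parity, ΔL, ΔJ fail)
(d) allowed
(e) forbidden (parity, ΔS fail)
(f) forbidden (parity fails)
(g) forbidden (parity, ΔL fail)
(h) forbidden (parity, ΔS, ΔL, ΔJ fail)
Total allowed: 1 of 8.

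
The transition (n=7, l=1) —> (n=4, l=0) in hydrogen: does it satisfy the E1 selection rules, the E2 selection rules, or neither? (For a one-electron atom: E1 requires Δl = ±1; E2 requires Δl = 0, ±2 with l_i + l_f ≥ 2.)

Δl = 0 − 1 = -1; l_i + l_f = 1.
E1 (Δl = ±1): satisfied.
E2 (Δl = 0,±2, l_i+l_f ≥ 2): not satisfied.

E1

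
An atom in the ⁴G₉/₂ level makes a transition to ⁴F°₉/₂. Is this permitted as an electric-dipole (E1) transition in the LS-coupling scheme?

Initial level: S=3/2, L=4, J=9/2, parity even. Final level: S=3/2, L=3, J=9/2, parity odd.
Parity must change: even → odd — ok.
ΔS = 0: S: 3/2 → 3/2 — ok.
ΔL = 0, ±1 (not L=0↔0): L: 4 → 3, ΔL = -1 — ok.
ΔJ = 0, ±1 (not J=0↔0): J: 9/2 → 9/2, ΔJ = +0 — ok.
All four E1 rules are satisfied.

allowed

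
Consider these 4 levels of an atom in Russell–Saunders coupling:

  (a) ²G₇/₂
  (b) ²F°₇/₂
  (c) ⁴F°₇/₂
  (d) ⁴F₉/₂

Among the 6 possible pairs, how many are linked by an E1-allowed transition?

(a)–(b): allowed.
(a)–(c): forbidden (ΔS).
(a)–(d): forbidden (parity, ΔS).
(b)–(c): forbidden (parity, ΔS).
(b)–(d): forbidden (ΔS).
(c)–(d): allowed.
Allowed pairs: 2 of 6.

2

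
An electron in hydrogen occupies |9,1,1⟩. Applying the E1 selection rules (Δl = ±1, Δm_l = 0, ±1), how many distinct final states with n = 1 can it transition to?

1

E1 requires Δl = ±1, so l_f ∈ {0, 2}; with 0 ≤ l_f ≤ n_f−1 = 0, the allowed l_f values are {0}.
For l_f = 0: m_f ∈ {m_i−1, m_i, m_i+1} ∩ [−0, 0] = {0} → 1 state.
Total: 1.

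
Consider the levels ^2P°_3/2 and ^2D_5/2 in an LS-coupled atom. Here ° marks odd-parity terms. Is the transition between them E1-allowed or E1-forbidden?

ΔS = 0: S: 1/2 → 1/2 — ✓.
Parity must change: odd → even — ✓.
ΔL = 0, ±1 (not L=0↔0): L: 1 → 2, ΔL = +1 — ✓.
ΔJ = 0, ±1 (not J=0↔0): J: 3/2 → 5/2, ΔJ = +1 — ✓.
All four E1 rules are satisfied.

allowed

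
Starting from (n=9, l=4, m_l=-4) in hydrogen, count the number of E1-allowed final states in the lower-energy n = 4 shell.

1

E1 requires Δl = ±1, so l_f ∈ {3, 5}; with 0 ≤ l_f ≤ n_f−1 = 3, the allowed l_f values are {3}.
For l_f = 3: m_f ∈ {m_i−1, m_i, m_i+1} ∩ [−3, 3] = {-3} → 1 state.
Total: 1.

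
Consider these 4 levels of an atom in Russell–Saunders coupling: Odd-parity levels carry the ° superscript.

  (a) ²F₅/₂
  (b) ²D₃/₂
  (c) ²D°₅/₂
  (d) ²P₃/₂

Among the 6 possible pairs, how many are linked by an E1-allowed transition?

3

(a)–(b): forbidden (parity).
(a)–(c): allowed.
(a)–(d): forbidden (parity, ΔL).
(b)–(c): allowed.
(b)–(d): forbidden (parity).
(c)–(d): allowed.
Allowed pairs: 3 of 6.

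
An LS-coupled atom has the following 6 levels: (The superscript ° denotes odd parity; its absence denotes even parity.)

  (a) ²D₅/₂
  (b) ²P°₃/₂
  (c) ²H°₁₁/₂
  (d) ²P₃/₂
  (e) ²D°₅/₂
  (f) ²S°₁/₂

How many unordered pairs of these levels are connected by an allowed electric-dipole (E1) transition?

5

(a)–(b): allowed.
(a)–(c): forbidden (ΔL, ΔJ).
(a)–(d): forbidden (parity).
(a)–(e): allowed.
(a)–(f): forbidden (ΔL, ΔJ).
(b)–(c): forbidden (parity, ΔL, ΔJ).
(b)–(d): allowed.
(b)–(e): forbidden (parity).
(b)–(f): forbidden (parity).
(c)–(d): forbidden (ΔL, ΔJ).
(c)–(e): forbidden (parity, ΔL, ΔJ).
(c)–(f): forbidden (parity, ΔL, ΔJ).
(d)–(e): allowed.
(d)–(f): allowed.
(e)–(f): forbidden (parity, ΔL, ΔJ).
Allowed pairs: 5 of 15.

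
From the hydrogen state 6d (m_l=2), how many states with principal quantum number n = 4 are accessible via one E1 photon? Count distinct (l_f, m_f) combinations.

4

E1 requires Δl = ±1, so l_f ∈ {1, 3}; with 0 ≤ l_f ≤ n_f−1 = 3, the allowed l_f values are {1, 3}.
For l_f = 1: m_f ∈ {m_i−1, m_i, m_i+1} ∩ [−1, 1] = {1} → 1 state.
For l_f = 3: m_f ∈ {m_i−1, m_i, m_i+1} ∩ [−3, 3] = {1, 2, 3} → 3 states.
Total: 4.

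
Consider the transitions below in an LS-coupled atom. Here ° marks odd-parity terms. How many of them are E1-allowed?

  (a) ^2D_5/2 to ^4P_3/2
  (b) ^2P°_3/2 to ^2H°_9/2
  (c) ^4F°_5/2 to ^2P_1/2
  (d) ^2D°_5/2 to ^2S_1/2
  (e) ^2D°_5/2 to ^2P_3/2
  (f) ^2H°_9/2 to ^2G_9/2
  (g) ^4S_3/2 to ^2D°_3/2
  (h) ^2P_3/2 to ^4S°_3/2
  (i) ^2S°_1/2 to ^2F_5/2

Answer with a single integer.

2

(a) forbidden (parity, ΔS fail)
(b) forbidden (parity, ΔL, ΔJ fail)
(c) forbidden (ΔS, ΔL, ΔJ fail)
(d) forbidden (ΔL, ΔJ fail)
(e) allowed
(f) allowed
(g) forbidden (ΔS, ΔL fail)
(h) forbidden (ΔS fails)
(i) forbidden (ΔL, ΔJ fail)
Total allowed: 2 of 9.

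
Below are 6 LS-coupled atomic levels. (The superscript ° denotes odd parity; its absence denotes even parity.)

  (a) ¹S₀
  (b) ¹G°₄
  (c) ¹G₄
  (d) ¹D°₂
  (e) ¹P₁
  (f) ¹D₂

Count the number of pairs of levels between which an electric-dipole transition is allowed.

3

(a)–(b): forbidden (ΔL, ΔJ).
(a)–(c): forbidden (parity, ΔL, ΔJ).
(a)–(d): forbidden (ΔL, ΔJ).
(a)–(e): forbidden (parity).
(a)–(f): forbidden (parity, ΔL, ΔJ).
(b)–(c): allowed.
(b)–(d): forbidden (parity, ΔL, ΔJ).
(b)–(e): forbidden (ΔL, ΔJ).
(b)–(f): forbidden (ΔL, ΔJ).
(c)–(d): forbidden (ΔL, ΔJ).
(c)–(e): forbidden (parity, ΔL, ΔJ).
(c)–(f): forbidden (parity, ΔL, ΔJ).
(d)–(e): allowed.
(d)–(f): allowed.
(e)–(f): forbidden (parity).
Allowed pairs: 3 of 15.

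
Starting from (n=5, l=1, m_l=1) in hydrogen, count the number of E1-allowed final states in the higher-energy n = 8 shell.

E1 requires Δl = ±1, so l_f ∈ {0, 2}; with 0 ≤ l_f ≤ n_f−1 = 7, the allowed l_f values are {0, 2}.
For l_f = 0: m_f ∈ {m_i−1, m_i, m_i+1} ∩ [−0, 0] = {0} → 1 state.
For l_f = 2: m_f ∈ {m_i−1, m_i, m_i+1} ∩ [−2, 2] = {0, 1, 2} → 3 states.
Total: 4.

4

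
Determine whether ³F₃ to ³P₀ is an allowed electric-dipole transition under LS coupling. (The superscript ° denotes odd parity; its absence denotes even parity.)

forbidden

Reading off the term symbols: S 1→1, L 3→1, J 3→0, parity even→even.
Parity must change: even → even — fails.
ΔS = 0: S: 1 → 1 — ok.
ΔL = 0, ±1 (not L=0↔0): L: 3 → 1, ΔL = -2 — fails.
ΔJ = 0, ±1 (not J=0↔0): J: 3 → 0, ΔJ = -3 — fails.
Rule(s) violated: parity, ΔL, ΔJ.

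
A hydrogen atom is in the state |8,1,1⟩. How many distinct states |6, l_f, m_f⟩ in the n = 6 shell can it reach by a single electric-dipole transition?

4

E1 requires Δl = ±1, so l_f ∈ {0, 2}; with 0 ≤ l_f ≤ n_f−1 = 5, the allowed l_f values are {0, 2}.
For l_f = 0: m_f ∈ {m_i−1, m_i, m_i+1} ∩ [−0, 0] = {0} → 1 state.
For l_f = 2: m_f ∈ {m_i−1, m_i, m_i+1} ∩ [−2, 2] = {0, 1, 2} → 3 states.
Total: 4.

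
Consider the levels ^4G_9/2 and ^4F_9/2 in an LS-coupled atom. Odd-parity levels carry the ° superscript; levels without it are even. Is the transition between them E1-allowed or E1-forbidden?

Initial level: S=3/2, L=4, J=9/2, parity even. Final level: S=3/2, L=3, J=9/2, parity even.
Parity must change: even → even — ✗.
ΔS = 0: S: 3/2 → 3/2 — ✓.
ΔL = 0, ±1 (not L=0↔0): L: 4 → 3, ΔL = -1 — ✓.
ΔJ = 0, ±1 (not J=0↔0): J: 9/2 → 9/2, ΔJ = +0 — ✓.
Rule(s) violated: parity.

forbidden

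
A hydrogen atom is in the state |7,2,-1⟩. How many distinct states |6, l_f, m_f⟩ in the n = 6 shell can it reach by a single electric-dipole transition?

5

E1 requires Δl = ±1, so l_f ∈ {1, 3}; with 0 ≤ l_f ≤ n_f−1 = 5, the allowed l_f values are {1, 3}.
For l_f = 1: m_f ∈ {m_i−1, m_i, m_i+1} ∩ [−1, 1] = {-1, 0} → 2 states.
For l_f = 3: m_f ∈ {m_i−1, m_i, m_i+1} ∩ [−3, 3] = {-2, -1, 0} → 3 states.
Total: 5.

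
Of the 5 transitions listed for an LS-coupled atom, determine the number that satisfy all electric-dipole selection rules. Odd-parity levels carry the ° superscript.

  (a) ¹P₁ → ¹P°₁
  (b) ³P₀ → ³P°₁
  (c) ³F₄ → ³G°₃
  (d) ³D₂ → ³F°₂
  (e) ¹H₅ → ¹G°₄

5

(a) allowed
(b) allowed
(c) allowed
(d) allowed
(e) allowed
Total allowed: 5 of 5.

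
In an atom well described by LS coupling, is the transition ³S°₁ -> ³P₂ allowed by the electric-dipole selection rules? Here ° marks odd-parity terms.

allowed

Initial level: S=1, L=0, J=1, parity odd. Final level: S=1, L=1, J=2, parity even.
ΔJ = 0, ±1 (not J=0↔0): J: 1 → 2, ΔJ = +1 — ✓.
ΔL = 0, ±1 (not L=0↔0): L: 0 → 1, ΔL = +1 — ✓.
Parity must change: odd → even — ✓.
ΔS = 0: S: 1 → 1 — ✓.
All four E1 rules are satisfied.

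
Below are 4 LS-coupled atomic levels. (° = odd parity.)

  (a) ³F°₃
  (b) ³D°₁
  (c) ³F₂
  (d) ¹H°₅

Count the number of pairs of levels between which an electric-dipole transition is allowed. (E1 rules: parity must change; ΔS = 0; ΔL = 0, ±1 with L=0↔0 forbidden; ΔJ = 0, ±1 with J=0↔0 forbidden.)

2

(a)–(b): forbidden (parity, ΔJ).
(a)–(c): allowed.
(a)–(d): forbidden (parity, ΔS, ΔL, ΔJ).
(b)–(c): allowed.
(b)–(d): forbidden (parity, ΔS, ΔL, ΔJ).
(c)–(d): forbidden (ΔS, ΔL, ΔJ).
Allowed pairs: 2 of 6.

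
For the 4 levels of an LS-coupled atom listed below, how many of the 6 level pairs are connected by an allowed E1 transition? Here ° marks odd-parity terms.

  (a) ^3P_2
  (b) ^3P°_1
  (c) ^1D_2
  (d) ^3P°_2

(a)–(b): allowed.
(a)–(c): forbidden (parity, ΔS).
(a)–(d): allowed.
(b)–(c): forbidden (ΔS).
(b)–(d): forbidden (parity).
(c)–(d): forbidden (ΔS).
Allowed pairs: 2 of 6.

2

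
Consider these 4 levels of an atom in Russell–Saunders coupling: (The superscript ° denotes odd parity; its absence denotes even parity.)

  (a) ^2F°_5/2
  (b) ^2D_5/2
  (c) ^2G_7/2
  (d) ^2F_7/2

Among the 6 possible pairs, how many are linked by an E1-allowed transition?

(a)–(b): allowed.
(a)–(c): allowed.
(a)–(d): allowed.
(b)–(c): forbidden (parity, ΔL).
(b)–(d): forbidden (parity).
(c)–(d): forbidden (parity).
Allowed pairs: 3 of 6.

3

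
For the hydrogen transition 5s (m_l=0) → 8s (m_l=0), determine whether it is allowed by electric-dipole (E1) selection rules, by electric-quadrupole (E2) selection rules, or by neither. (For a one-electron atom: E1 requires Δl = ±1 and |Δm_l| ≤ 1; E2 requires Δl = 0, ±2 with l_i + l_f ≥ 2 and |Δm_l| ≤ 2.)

Δl = 0 − 0 = +0; l_i + l_f = 0.
Δm_l = +0.
E1 (Δl = ±1, |Δm_l| ≤ 1): not satisfied.
E2 (Δl = 0,±2, l_i+l_f ≥ 2, |Δm_l| ≤ 2): not satisfied.

neither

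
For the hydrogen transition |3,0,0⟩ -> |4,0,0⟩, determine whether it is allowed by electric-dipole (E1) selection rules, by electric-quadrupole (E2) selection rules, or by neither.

neither

Δl = 0 − 0 = +0; l_i + l_f = 0.
Δm_l = +0.
E1 (Δl = ±1, |Δm_l| ≤ 1): not satisfied.
E2 (Δl = 0,±2, l_i+l_f ≥ 2, |Δm_l| ≤ 2): not satisfied.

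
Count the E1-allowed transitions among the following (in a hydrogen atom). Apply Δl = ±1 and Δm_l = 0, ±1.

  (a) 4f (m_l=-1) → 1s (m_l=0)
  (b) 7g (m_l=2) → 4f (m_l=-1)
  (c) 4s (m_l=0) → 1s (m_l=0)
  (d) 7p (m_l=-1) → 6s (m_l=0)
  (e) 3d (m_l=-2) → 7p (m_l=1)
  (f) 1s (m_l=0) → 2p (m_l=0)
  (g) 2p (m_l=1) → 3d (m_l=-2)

2

(a) forbidden — Δl = -3 (E1 requires Δl = ±1)
(b) forbidden — Δm_l = -3 (E1 requires Δm_l = 0, ±1)
(c) forbidden — Δl = +0 (E1 requires Δl = ±1)
(d) allowed
(e) forbidden — Δm_l = +3 (E1 requires Δm_l = 0, ±1)
(f) allowed
(g) forbidden — Δm_l = -3 (E1 requires Δm_l = 0, ±1)
Total allowed: 2 of 7.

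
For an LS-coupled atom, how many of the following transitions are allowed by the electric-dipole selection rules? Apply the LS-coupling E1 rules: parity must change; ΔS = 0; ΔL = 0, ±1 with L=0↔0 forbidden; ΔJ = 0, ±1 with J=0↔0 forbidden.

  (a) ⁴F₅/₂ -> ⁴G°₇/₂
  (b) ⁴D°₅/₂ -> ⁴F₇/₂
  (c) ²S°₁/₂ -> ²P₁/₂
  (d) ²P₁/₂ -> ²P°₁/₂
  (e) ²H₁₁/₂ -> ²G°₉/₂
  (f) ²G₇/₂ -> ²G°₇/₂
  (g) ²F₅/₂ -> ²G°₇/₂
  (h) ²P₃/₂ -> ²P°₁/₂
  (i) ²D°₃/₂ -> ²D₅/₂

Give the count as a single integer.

(a) allowed
(b) allowed
(c) allowed
(d) allowed
(e) allowed
(f) allowed
(g) allowed
(h) allowed
(i) allowed
Total allowed: 9 of 9.

9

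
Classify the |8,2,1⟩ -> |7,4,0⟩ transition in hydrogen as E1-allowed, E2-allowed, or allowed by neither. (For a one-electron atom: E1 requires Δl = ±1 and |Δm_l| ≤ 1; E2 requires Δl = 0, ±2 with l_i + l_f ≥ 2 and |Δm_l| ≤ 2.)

Δl = 4 − 2 = +2; l_i + l_f = 6.
Δm_l = -1.
E1 (Δl = ±1, |Δm_l| ≤ 1): not satisfied.
E2 (Δl = 0,±2, l_i+l_f ≥ 2, |Δm_l| ≤ 2): satisfied.

E2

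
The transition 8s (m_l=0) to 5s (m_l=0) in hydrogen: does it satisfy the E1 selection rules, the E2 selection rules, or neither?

Δl = 0 − 0 = +0; l_i + l_f = 0.
Δm_l = +0.
E1 (Δl = ±1, |Δm_l| ≤ 1): not satisfied.
E2 (Δl = 0,±2, l_i+l_f ≥ 2, |Δm_l| ≤ 2): not satisfied.

neither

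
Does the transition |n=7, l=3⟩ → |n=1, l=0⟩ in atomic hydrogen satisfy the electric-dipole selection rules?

l: 3 → 0 (Δl = -3). Δl = ±1 violated.
The transition is electric-dipole forbidden.

forbidden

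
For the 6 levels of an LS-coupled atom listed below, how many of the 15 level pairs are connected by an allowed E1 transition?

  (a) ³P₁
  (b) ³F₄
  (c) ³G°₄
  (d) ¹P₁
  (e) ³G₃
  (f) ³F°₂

3

(a)–(b): forbidden (parity, ΔL, ΔJ).
(a)–(c): forbidden (ΔL, ΔJ).
(a)–(d): forbidden (parity, ΔS).
(a)–(e): forbidden (parity, ΔL, ΔJ).
(a)–(f): forbidden (ΔL).
(b)–(c): allowed.
(b)–(d): forbidden (parity, ΔS, ΔL, ΔJ).
(b)–(e): forbidden (parity).
(b)–(f): forbidden (ΔJ).
(c)–(d): forbidden (ΔS, ΔL, ΔJ).
(c)–(e): allowed.
(c)–(f): forbidden (parity, ΔJ).
(d)–(e): forbidden (parity, ΔS, ΔL, ΔJ).
(d)–(f): forbidden (ΔS, ΔL).
(e)–(f): allowed.
Allowed pairs: 3 of 15.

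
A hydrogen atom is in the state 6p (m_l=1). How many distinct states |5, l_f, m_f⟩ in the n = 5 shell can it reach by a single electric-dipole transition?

4

E1 requires Δl = ±1, so l_f ∈ {0, 2}; with 0 ≤ l_f ≤ n_f−1 = 4, the allowed l_f values are {0, 2}.
For l_f = 0: m_f ∈ {m_i−1, m_i, m_i+1} ∩ [−0, 0] = {0} → 1 state.
For l_f = 2: m_f ∈ {m_i−1, m_i, m_i+1} ∩ [−2, 2] = {0, 1, 2} → 3 states.
Total: 4.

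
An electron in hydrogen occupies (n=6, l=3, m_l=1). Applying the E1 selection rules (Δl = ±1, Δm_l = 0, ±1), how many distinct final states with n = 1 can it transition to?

0

E1 requires l_f ∈ {2, 4}, but neither lies in [0, 0], so no final state is reachable.
Total: 0.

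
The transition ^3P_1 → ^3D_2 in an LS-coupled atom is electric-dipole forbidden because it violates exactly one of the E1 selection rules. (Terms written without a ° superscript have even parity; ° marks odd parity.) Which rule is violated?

Parity must change: even → even — ✗.
ΔS = 0: S: 1 → 1 — ✓.
ΔL = 0, ±1 (not L=0↔0): L: 1 → 2, ΔL = +1 — ✓.
ΔJ = 0, ±1 (not J=0↔0): J: 1 → 2, ΔJ = +1 — ✓.

parity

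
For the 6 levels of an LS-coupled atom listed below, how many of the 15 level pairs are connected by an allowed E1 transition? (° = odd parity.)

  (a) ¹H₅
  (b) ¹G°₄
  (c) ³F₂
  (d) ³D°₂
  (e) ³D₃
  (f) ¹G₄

4

(a)–(b): allowed.
(a)–(c): forbidden (parity, ΔS, ΔL, ΔJ).
(a)–(d): forbidden (ΔS, ΔL, ΔJ).
(a)–(e): forbidden (parity, ΔS, ΔL, ΔJ).
(a)–(f): forbidden (parity).
(b)–(c): forbidden (ΔS, ΔJ).
(b)–(d): forbidden (parity, ΔS, ΔL, ΔJ).
(b)–(e): forbidden (ΔS, ΔL).
(b)–(f): allowed.
(c)–(d): allowed.
(c)–(e): forbidden (parity).
(c)–(f): forbidden (parity, ΔS, ΔJ).
(d)–(e): allowed.
(d)–(f): forbidden (ΔS, ΔL, ΔJ).
(e)–(f): forbidden (parity, ΔS, ΔL).
Allowed pairs: 4 of 15.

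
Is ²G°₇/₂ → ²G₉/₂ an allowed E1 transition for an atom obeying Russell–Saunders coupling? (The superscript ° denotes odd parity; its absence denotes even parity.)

Initial level: S=1/2, L=4, J=7/2, parity odd. Final level: S=1/2, L=4, J=9/2, parity even.
ΔJ = 0, ±1 (not J=0↔0): J: 7/2 → 9/2, ΔJ = +1 — satisfied.
ΔS = 0: S: 1/2 → 1/2 — satisfied.
ΔL = 0, ±1 (not L=0↔0): L: 4 → 4, ΔL = +0 — satisfied.
Parity must change: odd → even — satisfied.
All four E1 rules are satisfied.

allowed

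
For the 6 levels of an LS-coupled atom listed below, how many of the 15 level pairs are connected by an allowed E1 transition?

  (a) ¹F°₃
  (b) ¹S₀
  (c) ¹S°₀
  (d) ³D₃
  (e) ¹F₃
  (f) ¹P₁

2

(a)–(b): forbidden (ΔL, ΔJ).
(a)–(c): forbidden (parity, ΔL, ΔJ).
(a)–(d): forbidden (ΔS).
(a)–(e): allowed.
(a)–(f): forbidden (ΔL, ΔJ).
(b)–(c): forbidden (ΔL, ΔJ).
(b)–(d): forbidden (parity, ΔS, ΔL, ΔJ).
(b)–(e): forbidden (parity, ΔL, ΔJ).
(b)–(f): forbidden (parity).
(c)–(d): forbidden (ΔS, ΔL, ΔJ).
(c)–(e): forbidden (ΔL, ΔJ).
(c)–(f): allowed.
(d)–(e): forbidden (parity, ΔS).
(d)–(f): forbidden (parity, ΔS, ΔJ).
(e)–(f): forbidden (parity, ΔL, ΔJ).
Allowed pairs: 2 of 15.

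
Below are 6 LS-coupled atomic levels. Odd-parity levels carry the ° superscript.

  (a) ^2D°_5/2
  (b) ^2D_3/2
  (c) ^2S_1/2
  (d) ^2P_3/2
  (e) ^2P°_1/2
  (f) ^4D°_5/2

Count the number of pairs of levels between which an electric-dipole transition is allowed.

(a)–(b): allowed.
(a)–(c): forbidden (ΔL, ΔJ).
(a)–(d): allowed.
(a)–(e): forbidden (parity, ΔJ).
(a)–(f): forbidden (parity, ΔS).
(b)–(c): forbidden (parity, ΔL).
(b)–(d): forbidden (parity).
(b)–(e): allowed.
(b)–(f): forbidden (ΔS).
(c)–(d): forbidden (parity).
(c)–(e): allowed.
(c)–(f): forbidden (ΔS, ΔL, ΔJ).
(d)–(e): allowed.
(d)–(f): forbidden (ΔS).
(e)–(f): forbidden (parity, ΔS, ΔJ).
Allowed pairs: 5 of 15.

5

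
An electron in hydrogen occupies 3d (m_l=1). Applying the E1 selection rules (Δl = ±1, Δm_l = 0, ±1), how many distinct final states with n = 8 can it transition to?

E1 requires Δl = ±1, so l_f ∈ {1, 3}; with 0 ≤ l_f ≤ n_f−1 = 7, the allowed l_f values are {1, 3}.
For l_f = 1: m_f ∈ {m_i−1, m_i, m_i+1} ∩ [−1, 1] = {0, 1} → 2 states.
For l_f = 3: m_f ∈ {m_i−1, m_i, m_i+1} ∩ [−3, 3] = {0, 1, 2} → 3 states.
Total: 5.

5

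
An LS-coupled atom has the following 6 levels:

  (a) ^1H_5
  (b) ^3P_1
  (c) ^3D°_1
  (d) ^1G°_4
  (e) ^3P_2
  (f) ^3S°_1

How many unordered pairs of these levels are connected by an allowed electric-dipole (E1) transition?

5

(a)–(b): forbidden (parity, ΔS, ΔL, ΔJ).
(a)–(c): forbidden (ΔS, ΔL, ΔJ).
(a)–(d): allowed.
(a)–(e): forbidden (parity, ΔS, ΔL, ΔJ).
(a)–(f): forbidden (ΔS, ΔL, ΔJ).
(b)–(c): allowed.
(b)–(d): forbidden (ΔS, ΔL, ΔJ).
(b)–(e): forbidden (parity).
(b)–(f): allowed.
(c)–(d): forbidden (parity, ΔS, ΔL, ΔJ).
(c)–(e): allowed.
(c)–(f): forbidden (parity, ΔL).
(d)–(e): forbidden (ΔS, ΔL, ΔJ).
(d)–(f): forbidden (parity, ΔS, ΔL, ΔJ).
(e)–(f): allowed.
Allowed pairs: 5 of 15.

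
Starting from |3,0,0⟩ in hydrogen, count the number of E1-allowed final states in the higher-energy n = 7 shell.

3

E1 requires Δl = ±1, so l_f ∈ {-1, 1}; with 0 ≤ l_f ≤ n_f−1 = 6, the allowed l_f values are {1}.
For l_f = 1: m_f ∈ {m_i−1, m_i, m_i+1} ∩ [−1, 1] = {-1, 0, 1} → 3 states.
Total: 3.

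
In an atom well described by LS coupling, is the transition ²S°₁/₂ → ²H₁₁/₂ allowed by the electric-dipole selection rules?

forbidden

Reading off the term symbols: S 1/2→1/2, L 0→5, J 1/2→11/2, parity odd→even.
Parity must change: odd → even — ✓.
ΔS = 0: S: 1/2 → 1/2 — ✓.
ΔL = 0, ±1 (not L=0↔0): L: 0 → 5, ΔL = +5 — ✗.
ΔJ = 0, ±1 (not J=0↔0): J: 1/2 → 11/2, ΔJ = +5 — ✗.
Rule(s) violated: ΔL, ΔJ.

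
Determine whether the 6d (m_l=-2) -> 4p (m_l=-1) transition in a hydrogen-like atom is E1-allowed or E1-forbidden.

Δl = 1 − 2 = -1; the E1 rule Δl = ±1 is ok.
m_l: -2 → -1 (Δm_l = +1). |Δm_l| ≤ 1 ok.
All E1 selection rules are satisfied.

allowed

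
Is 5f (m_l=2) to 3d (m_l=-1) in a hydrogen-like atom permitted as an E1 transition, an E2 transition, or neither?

Δl = 2 − 3 = -1; l_i + l_f = 5.
Δm_l = -3.
E1 (Δl = ±1, |Δm_l| ≤ 1): not satisfied.
E2 (Δl = 0,±2, l_i+l_f ≥ 2, |Δm_l| ≤ 2): not satisfied.

neither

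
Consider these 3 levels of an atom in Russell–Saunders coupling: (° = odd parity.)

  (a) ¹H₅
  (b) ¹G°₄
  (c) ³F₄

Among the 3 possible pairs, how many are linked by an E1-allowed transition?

1

(a)–(b): allowed.
(a)–(c): forbidden (parity, ΔS, ΔL).
(b)–(c): forbidden (ΔS).
Allowed pairs: 1 of 3.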